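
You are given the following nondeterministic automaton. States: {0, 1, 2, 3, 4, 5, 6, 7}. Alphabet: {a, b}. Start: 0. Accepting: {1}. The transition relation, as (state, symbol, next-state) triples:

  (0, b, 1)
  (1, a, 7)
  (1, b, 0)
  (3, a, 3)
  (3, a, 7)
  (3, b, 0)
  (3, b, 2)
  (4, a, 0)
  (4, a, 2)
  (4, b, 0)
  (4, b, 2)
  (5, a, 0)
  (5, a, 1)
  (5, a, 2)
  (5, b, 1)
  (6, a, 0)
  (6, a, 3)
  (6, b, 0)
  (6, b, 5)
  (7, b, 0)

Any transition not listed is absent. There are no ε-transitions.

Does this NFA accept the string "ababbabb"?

No

Start in {0}.
Read 'a': 0→∅; now ∅.
The set is empty and remains empty for the remaining 7 symbols.
The final set ∅ contains no accepting state.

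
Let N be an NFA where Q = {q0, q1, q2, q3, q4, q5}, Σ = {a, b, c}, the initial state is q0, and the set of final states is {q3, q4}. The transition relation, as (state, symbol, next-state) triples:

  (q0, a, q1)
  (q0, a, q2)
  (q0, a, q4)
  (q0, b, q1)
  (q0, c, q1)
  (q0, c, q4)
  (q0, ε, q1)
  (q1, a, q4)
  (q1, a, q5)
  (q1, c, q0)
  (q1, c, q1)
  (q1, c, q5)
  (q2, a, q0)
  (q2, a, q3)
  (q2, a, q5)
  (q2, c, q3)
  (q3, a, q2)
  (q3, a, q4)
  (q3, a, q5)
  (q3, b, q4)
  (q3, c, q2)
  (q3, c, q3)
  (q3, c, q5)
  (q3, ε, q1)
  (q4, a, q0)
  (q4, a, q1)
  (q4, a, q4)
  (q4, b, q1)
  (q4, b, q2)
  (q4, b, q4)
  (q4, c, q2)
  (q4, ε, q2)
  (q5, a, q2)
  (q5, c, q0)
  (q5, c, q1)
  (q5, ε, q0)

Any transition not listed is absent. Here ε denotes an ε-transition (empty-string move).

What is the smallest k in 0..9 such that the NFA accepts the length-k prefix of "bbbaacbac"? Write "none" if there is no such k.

Start: ε-closure({q0}) = {q0, q1}.
Read 'b': q0→{q1}, q1→∅; now {q1}.
Read 'b': q1→∅; now ∅.
The set is empty and remains empty for the remaining 7 symbols.
No reachable set along the way intersects F.

none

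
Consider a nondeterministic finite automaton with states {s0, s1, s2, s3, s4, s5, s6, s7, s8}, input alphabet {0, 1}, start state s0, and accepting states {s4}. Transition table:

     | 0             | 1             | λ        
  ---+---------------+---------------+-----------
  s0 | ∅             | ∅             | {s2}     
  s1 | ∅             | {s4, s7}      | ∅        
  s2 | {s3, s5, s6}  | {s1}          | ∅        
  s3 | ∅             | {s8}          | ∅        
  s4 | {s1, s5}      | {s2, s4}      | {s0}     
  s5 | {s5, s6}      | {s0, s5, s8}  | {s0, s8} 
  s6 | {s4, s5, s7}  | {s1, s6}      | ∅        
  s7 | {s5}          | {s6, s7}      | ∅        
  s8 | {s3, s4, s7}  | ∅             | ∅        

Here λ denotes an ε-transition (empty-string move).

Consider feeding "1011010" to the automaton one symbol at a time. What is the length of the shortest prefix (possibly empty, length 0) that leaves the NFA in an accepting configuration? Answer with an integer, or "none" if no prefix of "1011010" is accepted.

none

Start: ε-closure({s0}) = {s0, s2}.
Read '1': {s0, s2} → {s1}.
Read '0': {s1} → ∅.
The set is empty and remains empty for the remaining 5 symbols.
No reachable set along the way intersects F.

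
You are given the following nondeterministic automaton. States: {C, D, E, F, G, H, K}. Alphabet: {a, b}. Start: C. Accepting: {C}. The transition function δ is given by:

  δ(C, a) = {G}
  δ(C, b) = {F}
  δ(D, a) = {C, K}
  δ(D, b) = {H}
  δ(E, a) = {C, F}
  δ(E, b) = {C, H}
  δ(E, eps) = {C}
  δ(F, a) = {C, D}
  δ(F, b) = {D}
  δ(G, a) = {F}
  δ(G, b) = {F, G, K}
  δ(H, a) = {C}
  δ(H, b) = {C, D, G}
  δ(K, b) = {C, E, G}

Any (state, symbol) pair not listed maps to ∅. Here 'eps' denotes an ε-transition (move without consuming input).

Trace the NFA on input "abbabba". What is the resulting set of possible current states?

{C, D, F, G, K}

Start in {C}.
Read 'a': {C} → {G}.
Read 'b': {G} → {F, G, K}.
Read 'b': {F, G, K} → {C, D, E, F, G, K}.
Read 'a': {C, D, E, F, G, K} → {C, D, F, G, K}.
Read 'b': {C, D, F, G, K} → {C, D, E, F, G, H, K}.
Read 'b': {C, D, E, F, G, H, K} → {C, D, E, F, G, H, K}.
Read 'a': {C, D, E, F, G, H, K} → {C, D, F, G, K}.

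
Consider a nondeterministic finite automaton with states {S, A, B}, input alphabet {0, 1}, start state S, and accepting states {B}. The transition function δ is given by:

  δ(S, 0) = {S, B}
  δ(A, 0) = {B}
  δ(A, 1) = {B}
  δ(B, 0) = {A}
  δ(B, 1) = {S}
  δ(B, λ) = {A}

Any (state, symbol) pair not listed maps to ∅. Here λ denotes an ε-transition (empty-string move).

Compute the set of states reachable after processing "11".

Start in {S}.
Read '1': S→∅; now ∅.
The set is empty and remains empty for the remaining 1 symbol.

∅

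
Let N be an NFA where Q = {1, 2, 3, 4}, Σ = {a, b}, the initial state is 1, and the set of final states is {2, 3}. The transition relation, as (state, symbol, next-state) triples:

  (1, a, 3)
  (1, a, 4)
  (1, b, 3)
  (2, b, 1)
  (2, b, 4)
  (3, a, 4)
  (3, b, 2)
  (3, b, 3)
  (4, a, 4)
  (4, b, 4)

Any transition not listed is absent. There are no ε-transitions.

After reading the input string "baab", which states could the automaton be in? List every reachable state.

Start in {1}.
Read 'b': {1} → {3}.
Read 'a': {3} → {4}.
Read 'a': {4} → {4}.
Read 'b': {4} → {4}.

{4}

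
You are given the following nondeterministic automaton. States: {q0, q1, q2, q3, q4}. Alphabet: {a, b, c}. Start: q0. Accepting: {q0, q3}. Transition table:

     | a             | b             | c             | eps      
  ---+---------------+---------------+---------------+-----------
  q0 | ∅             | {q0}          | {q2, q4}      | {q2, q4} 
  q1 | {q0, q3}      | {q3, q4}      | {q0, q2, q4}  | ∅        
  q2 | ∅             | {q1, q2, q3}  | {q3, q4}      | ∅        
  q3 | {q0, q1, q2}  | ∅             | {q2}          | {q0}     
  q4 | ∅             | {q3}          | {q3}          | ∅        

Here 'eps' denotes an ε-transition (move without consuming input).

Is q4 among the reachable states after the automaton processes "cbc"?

Yes

Start: ε-closure({q0}) = {q0, q2, q4}.
Read 'c': {q0, q2, q4} → {q0, q2, q3, q4}.
Read 'b': {q0, q2, q3, q4} → {q0, q1, q2, q3, q4}.
Read 'c': {q0, q1, q2, q3, q4} → {q0, q2, q3, q4}.
State q4 is in {q0, q2, q3, q4}.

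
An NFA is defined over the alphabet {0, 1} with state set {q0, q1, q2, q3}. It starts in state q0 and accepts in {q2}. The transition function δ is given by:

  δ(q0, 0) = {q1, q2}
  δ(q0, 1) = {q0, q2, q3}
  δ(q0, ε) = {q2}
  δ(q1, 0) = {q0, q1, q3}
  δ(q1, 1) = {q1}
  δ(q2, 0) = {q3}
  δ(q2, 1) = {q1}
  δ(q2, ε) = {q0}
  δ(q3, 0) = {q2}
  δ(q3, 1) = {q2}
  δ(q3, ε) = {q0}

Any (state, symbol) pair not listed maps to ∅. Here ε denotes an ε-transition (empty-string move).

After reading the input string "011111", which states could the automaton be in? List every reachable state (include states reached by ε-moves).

{q0, q1, q2, q3}

Start: ε-closure({q0}) = {q0, q2}.
Read '0': {q0, q2} → {q0, q1, q2, q3}.
Read '1': {q0, q1, q2, q3} → {q0, q1, q2, q3}.
Read '1': {q0, q1, q2, q3} → {q0, q1, q2, q3}.
Read '1': {q0, q1, q2, q3} → {q0, q1, q2, q3}.
Read '1': {q0, q1, q2, q3} → {q0, q1, q2, q3}.
Read '1': {q0, q1, q2, q3} → {q0, q1, q2, q3}.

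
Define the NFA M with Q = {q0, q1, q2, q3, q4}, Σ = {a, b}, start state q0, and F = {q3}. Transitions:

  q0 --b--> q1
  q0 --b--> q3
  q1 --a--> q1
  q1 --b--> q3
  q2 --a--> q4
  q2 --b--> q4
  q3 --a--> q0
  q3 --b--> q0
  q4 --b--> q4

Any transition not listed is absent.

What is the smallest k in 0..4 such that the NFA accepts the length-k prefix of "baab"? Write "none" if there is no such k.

1

Start in {q0}.
Read 'b': {q0} → {q1, q3}.
None of the earlier sets intersect F, but {q1, q3} does.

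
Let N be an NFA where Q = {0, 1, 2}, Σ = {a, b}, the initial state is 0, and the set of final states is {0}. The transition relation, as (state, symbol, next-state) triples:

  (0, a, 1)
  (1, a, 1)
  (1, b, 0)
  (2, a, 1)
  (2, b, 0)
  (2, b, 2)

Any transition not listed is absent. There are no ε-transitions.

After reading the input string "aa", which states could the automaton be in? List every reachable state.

Start in {0}.
Read 'a': {0} → {1}.
Read 'a': {1} → {1}.

{1}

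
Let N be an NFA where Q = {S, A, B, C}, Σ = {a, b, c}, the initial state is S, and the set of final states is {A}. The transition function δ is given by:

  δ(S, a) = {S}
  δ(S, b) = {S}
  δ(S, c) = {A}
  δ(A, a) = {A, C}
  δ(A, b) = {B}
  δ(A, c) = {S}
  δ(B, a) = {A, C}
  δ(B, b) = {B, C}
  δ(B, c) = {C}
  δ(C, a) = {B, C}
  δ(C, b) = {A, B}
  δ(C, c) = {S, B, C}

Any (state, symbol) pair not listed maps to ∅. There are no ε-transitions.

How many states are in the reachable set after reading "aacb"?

1

Start in {S}.
Read 'a': {S} → {S}.
Read 'a': {S} → {S}.
Read 'c': {S} → {A}.
Read 'b': {A} → {B}.
That set has 1 state.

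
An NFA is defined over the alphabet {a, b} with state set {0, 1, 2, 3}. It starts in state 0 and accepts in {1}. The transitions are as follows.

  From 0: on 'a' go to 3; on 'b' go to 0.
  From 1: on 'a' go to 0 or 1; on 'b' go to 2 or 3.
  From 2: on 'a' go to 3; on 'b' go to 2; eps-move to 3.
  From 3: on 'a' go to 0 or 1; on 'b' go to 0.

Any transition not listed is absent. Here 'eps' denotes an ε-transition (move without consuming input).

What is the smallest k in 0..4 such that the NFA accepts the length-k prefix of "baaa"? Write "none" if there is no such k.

3

Start in {0}.
Read 'b': 0→{0}; now {0}.
Read 'a': 0→{3}; now {3}.
Read 'a': 3→{0, 1}; now {0, 1}.
None of the earlier sets intersect F, but {0, 1} does.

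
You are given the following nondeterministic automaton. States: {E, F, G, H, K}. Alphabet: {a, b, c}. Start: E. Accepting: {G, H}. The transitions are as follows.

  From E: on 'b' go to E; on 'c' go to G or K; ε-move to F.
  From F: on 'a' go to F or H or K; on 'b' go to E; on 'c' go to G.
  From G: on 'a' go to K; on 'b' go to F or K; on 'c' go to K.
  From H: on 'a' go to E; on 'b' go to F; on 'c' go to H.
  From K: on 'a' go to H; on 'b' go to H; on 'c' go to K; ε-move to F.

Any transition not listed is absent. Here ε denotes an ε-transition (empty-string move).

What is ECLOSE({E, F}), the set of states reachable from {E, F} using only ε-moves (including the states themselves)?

{E, F}

Begin with {E, F}.
No ε-moves leave this set, so the closure equals the set itself.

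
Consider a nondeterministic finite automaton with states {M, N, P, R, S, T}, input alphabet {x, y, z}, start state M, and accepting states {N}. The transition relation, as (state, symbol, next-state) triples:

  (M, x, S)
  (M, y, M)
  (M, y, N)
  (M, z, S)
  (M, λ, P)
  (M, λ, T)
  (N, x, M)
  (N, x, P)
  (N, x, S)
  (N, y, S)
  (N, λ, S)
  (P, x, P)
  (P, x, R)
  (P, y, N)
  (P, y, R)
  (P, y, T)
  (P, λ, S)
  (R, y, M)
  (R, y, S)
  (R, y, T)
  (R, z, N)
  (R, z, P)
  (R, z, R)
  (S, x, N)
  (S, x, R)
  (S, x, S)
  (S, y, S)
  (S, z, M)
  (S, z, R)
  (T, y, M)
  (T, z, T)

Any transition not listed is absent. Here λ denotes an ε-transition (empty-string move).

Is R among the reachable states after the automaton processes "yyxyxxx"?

Yes

Start: ε-closure({M}) = {M, P, S, T}.
Read 'y': M→{M, N}, P→{N, R, T}, S→{S}, T→{M}; union {M, N, R, S, T}; ε-closure = {M, N, P, R, S, T}.
Read 'y': M→{M, N}, N→{S}, P→{N, R, T}, R→{M, S, T}, S→{S}, T→{M}; union {M, N, R, S, T}; ε-closure = {M, N, P, R, S, T}.
Read 'x': M→{S}, N→{M, P, S}, P→{P, R}, R→∅, S→{N, R, S}, T→∅; union {M, N, P, R, S}; ε-closure = {M, N, P, R, S, T}.
Read 'y': M→{M, N}, N→{S}, P→{N, R, T}, R→{M, S, T}, S→{S}, T→{M}; union {M, N, R, S, T}; ε-closure = {M, N, P, R, S, T}.
Read 'x': M→{S}, N→{M, P, S}, P→{P, R}, R→∅, S→{N, R, S}, T→∅; union {M, N, P, R, S}; ε-closure = {M, N, P, R, S, T}.
Read 'x': M→{S}, N→{M, P, S}, P→{P, R}, R→∅, S→{N, R, S}, T→∅; union {M, N, P, R, S}; ε-closure = {M, N, P, R, S, T}.
Read 'x': M→{S}, N→{M, P, S}, P→{P, R}, R→∅, S→{N, R, S}, T→∅; union {M, N, P, R, S}; ε-closure = {M, N, P, R, S, T}.
State R is in {M, N, P, R, S, T}.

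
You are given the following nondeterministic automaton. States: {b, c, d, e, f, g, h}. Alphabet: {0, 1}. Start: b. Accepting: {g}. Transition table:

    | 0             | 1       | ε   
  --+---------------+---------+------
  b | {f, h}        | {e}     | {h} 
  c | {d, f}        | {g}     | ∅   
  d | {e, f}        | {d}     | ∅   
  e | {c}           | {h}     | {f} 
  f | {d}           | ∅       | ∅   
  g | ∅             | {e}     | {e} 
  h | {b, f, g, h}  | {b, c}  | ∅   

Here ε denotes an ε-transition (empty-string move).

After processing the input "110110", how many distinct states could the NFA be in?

Start: ε-closure({b}) = {b, h}.
Read '1': b→{e}, h→{b, c}; union {b, c, e}; ε-closure = {b, c, e, f, h}.
Read '1': b→{e}, c→{g}, e→{h}, f→∅, h→{b, c}; union {b, c, e, g, h}; ε-closure = {b, c, e, f, g, h}.
Read '0': b→{f, h}, c→{d, f}, e→{c}, f→{d}, g→∅, h→{b, f, g, h}; union {b, c, d, f, g, h}; ε-closure = {b, c, d, e, f, g, h}.
Read '1': b→{e}, c→{g}, d→{d}, e→{h}, f→∅, g→{e}, h→{b, c}; union {b, c, d, e, g, h}; ε-closure = {b, c, d, e, f, g, h}.
Read '1': b→{e}, c→{g}, d→{d}, e→{h}, f→∅, g→{e}, h→{b, c}; union {b, c, d, e, g, h}; ε-closure = {b, c, d, e, f, g, h}.
Read '0': b→{f, h}, c→{d, f}, d→{e, f}, e→{c}, f→{d}, g→∅, h→{b, f, g, h}; now {b, c, d, e, f, g, h}.
That set has 7 states.

7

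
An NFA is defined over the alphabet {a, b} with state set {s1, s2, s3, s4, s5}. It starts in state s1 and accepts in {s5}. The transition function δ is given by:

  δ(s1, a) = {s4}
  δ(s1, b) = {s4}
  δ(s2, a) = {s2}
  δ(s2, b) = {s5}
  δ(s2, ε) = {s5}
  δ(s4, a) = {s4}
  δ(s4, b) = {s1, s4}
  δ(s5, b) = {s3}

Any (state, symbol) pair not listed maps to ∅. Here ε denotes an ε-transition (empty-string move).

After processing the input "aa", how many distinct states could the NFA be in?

Start in {s1}.
Read 'a': {s1} → {s4}.
Read 'a': {s4} → {s4}.
That set has 1 state.

1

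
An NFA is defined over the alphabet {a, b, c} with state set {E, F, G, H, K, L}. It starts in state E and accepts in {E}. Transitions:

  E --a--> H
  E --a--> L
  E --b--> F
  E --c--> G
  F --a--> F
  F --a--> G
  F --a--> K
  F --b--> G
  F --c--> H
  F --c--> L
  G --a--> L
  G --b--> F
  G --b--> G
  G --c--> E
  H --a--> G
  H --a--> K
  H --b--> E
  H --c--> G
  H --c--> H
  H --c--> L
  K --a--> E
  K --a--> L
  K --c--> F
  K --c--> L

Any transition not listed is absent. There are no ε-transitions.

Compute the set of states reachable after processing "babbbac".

{E, F, H, L}

Start in {E}.
Read 'b': E→{F}; now {F}.
Read 'a': F→{F, G, K}; now {F, G, K}.
Read 'b': F→{G}, G→{F, G}, K→∅; now {F, G}.
Read 'b': F→{G}, G→{F, G}; now {F, G}.
Read 'b': F→{G}, G→{F, G}; now {F, G}.
Read 'a': F→{F, G, K}, G→{L}; now {F, G, K, L}.
Read 'c': F→{H, L}, G→{E}, K→{F, L}, L→∅; now {E, F, H, L}.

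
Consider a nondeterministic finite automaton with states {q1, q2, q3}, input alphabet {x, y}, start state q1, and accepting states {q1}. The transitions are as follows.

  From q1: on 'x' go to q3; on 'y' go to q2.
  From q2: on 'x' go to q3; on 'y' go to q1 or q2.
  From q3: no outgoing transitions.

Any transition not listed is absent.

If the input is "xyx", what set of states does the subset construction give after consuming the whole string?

∅

Start in {q1}.
Read 'x': {q1} → {q3}.
Read 'y': {q3} → ∅.
The set is empty and remains empty for the remaining 1 symbol.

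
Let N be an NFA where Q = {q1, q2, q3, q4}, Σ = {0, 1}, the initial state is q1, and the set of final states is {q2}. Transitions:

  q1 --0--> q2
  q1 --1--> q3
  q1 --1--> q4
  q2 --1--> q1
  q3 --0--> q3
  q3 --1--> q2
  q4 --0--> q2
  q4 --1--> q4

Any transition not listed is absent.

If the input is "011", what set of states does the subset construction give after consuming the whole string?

Start in {q1}.
Read '0': q1→{q2}; now {q2}.
Read '1': q2→{q1}; now {q1}.
Read '1': q1→{q3, q4}; now {q3, q4}.

{q3, q4}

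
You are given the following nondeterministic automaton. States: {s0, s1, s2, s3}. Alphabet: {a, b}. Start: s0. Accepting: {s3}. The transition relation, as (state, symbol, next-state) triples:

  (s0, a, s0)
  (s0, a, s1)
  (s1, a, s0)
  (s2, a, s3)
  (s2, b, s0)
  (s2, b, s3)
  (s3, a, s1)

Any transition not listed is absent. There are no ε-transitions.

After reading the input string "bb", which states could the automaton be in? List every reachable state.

∅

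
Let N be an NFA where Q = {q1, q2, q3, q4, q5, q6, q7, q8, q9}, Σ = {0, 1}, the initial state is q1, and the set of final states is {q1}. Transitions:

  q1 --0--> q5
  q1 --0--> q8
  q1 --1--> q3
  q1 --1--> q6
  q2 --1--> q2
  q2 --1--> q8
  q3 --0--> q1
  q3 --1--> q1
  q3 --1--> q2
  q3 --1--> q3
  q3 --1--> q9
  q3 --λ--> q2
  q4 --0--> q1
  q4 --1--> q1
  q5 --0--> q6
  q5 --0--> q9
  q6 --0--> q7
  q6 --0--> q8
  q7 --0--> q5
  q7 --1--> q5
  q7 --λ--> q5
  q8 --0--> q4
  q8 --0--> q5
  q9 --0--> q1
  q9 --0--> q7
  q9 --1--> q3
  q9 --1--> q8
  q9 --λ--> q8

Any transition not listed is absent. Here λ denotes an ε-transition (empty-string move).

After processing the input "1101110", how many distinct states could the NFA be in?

5

Start in {q1}.
Read '1': q1→{q3, q6}; union {q3, q6}; ε-closure = {q2, q3, q6}.
Read '1': q2→{q2, q8}, q3→{q1, q2, q3, q9}, q6→∅; now {q1, q2, q3, q8, q9}.
Read '0': q1→{q5, q8}, q2→∅, q3→{q1}, q8→{q4, q5}, q9→{q1, q7}; now {q1, q4, q5, q7, q8}.
Read '1': q1→{q3, q6}, q4→{q1}, q5→∅, q7→{q5}, q8→∅; union {q1, q3, q5, q6}; ε-closure = {q1, q2, q3, q5, q6}.
Read '1': q1→{q3, q6}, q2→{q2, q8}, q3→{q1, q2, q3, q9}, q5→∅, q6→∅; now {q1, q2, q3, q6, q8, q9}.
Read '1': q1→{q3, q6}, q2→{q2, q8}, q3→{q1, q2, q3, q9}, q6→∅, q8→∅, q9→{q3, q8}; now {q1, q2, q3, q6, q8, q9}.
Read '0': q1→{q5, q8}, q2→∅, q3→{q1}, q6→{q7, q8}, q8→{q4, q5}, q9→{q1, q7}; now {q1, q4, q5, q7, q8}.
That set has 5 states.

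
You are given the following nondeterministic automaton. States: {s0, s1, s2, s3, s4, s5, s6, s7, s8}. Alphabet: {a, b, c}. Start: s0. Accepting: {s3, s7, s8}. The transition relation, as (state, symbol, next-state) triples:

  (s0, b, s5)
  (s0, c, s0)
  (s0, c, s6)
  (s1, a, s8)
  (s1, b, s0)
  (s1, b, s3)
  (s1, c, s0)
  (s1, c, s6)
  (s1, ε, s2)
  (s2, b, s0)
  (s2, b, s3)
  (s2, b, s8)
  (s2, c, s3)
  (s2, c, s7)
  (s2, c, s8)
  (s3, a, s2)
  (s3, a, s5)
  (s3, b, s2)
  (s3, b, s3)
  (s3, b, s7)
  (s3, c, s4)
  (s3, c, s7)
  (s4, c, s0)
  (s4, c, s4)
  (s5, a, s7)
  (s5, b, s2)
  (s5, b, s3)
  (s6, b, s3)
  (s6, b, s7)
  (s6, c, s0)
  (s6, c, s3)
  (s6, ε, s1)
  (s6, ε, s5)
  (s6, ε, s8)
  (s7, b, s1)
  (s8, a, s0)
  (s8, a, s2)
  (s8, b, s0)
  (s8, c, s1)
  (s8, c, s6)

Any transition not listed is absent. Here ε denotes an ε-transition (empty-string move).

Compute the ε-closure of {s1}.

Begin with {s1}.
ε-move s1 → s2; add s2.

{s1, s2}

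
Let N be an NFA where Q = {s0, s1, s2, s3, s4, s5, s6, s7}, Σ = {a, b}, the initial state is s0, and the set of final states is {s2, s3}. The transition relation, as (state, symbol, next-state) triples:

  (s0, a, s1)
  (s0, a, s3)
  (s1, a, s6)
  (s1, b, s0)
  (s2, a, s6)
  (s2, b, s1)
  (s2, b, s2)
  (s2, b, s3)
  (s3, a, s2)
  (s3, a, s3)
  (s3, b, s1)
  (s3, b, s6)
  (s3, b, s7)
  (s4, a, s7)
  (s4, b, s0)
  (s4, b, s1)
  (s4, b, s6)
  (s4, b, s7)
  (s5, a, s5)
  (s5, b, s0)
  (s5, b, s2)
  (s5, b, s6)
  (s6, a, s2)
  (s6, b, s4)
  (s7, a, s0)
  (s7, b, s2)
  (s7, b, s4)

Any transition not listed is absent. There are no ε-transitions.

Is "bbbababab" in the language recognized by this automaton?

Start in {s0}.
Read 'b': {s0} → ∅.
The set is empty and remains empty for the remaining 8 symbols.
The final set ∅ contains no accepting state.

No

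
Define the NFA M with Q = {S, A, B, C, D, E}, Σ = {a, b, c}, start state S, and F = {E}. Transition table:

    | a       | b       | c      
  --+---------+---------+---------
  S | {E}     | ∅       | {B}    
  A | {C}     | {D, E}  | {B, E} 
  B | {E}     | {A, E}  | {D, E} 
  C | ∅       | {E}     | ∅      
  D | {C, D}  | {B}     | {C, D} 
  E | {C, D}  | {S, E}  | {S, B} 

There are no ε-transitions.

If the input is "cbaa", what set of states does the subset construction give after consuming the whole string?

Start in {S}.
Read 'c': {S} → {B}.
Read 'b': {B} → {A, E}.
Read 'a': {A, E} → {C, D}.
Read 'a': {C, D} → {C, D}.

{C, D}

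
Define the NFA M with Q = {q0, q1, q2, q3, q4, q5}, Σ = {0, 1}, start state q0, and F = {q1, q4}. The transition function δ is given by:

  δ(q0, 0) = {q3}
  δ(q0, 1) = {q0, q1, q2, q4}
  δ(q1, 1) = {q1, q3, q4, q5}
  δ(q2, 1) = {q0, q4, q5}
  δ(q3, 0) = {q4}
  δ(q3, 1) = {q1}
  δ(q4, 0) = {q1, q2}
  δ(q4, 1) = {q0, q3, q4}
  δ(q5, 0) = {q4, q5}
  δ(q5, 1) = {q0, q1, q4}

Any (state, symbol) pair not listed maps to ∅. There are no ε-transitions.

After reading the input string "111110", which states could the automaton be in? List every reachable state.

{q1, q2, q3, q4, q5}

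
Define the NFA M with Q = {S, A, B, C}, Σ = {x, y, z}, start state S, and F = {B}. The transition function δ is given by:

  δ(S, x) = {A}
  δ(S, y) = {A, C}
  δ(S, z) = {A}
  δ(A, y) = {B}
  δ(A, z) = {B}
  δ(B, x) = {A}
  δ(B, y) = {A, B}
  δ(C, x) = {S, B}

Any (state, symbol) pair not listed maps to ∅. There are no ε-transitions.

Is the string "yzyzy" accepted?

Yes

Start in {S}.
Read 'y': {S} → {A, C}.
Read 'z': {A, C} → {B}.
Read 'y': {B} → {A, B}.
Read 'z': {A, B} → {B}.
Read 'y': {B} → {A, B}.
The final set {A, B} contains the accepting state B.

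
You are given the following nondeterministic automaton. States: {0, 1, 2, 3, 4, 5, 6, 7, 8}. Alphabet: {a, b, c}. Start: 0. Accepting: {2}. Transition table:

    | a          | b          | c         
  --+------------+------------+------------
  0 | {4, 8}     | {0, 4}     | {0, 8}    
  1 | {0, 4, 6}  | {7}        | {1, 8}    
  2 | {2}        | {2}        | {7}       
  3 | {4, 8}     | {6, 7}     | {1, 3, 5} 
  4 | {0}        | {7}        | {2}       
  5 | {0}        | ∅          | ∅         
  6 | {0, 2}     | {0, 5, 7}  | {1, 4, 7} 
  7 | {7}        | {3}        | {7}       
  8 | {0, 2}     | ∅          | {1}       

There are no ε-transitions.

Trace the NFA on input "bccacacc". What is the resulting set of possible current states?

{0, 1, 2, 7, 8}

Start in {0}.
Read 'b': {0} → {0, 4}.
Read 'c': {0, 4} → {0, 2, 8}.
Read 'c': {0, 2, 8} → {0, 1, 7, 8}.
Read 'a': {0, 1, 7, 8} → {0, 2, 4, 6, 7, 8}.
Read 'c': {0, 2, 4, 6, 7, 8} → {0, 1, 2, 4, 7, 8}.
Read 'a': {0, 1, 2, 4, 7, 8} → {0, 2, 4, 6, 7, 8}.
Read 'c': {0, 2, 4, 6, 7, 8} → {0, 1, 2, 4, 7, 8}.
Read 'c': {0, 1, 2, 4, 7, 8} → {0, 1, 2, 7, 8}.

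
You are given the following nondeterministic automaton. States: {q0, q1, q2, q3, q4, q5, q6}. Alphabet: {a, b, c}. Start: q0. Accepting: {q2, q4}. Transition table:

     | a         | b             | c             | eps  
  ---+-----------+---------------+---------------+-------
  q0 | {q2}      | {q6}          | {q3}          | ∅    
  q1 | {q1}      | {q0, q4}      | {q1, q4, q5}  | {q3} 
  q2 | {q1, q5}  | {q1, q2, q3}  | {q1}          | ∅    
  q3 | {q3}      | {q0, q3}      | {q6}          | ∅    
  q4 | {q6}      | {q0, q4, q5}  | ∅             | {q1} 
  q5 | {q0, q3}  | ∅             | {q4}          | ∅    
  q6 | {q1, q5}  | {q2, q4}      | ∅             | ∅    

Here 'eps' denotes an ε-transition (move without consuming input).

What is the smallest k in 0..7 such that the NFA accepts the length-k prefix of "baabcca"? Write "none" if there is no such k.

4

Start in {q0}.
Read 'b': q0→{q6}; now {q6}.
Read 'a': q6→{q1, q5}; union {q1, q5}; ε-closure = {q1, q3, q5}.
Read 'a': q1→{q1}, q3→{q3}, q5→{q0, q3}; now {q0, q1, q3}.
Read 'b': q0→{q6}, q1→{q0, q4}, q3→{q0, q3}; union {q0, q3, q4, q6}; ε-closure = {q0, q1, q3, q4, q6}.
None of the earlier sets intersect F, but {q0, q1, q3, q4, q6} does.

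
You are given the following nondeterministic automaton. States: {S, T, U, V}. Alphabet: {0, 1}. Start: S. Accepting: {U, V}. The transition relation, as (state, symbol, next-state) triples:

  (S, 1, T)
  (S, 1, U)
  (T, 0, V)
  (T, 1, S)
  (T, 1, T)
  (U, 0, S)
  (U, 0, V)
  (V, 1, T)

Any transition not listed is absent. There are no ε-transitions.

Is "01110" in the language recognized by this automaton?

Start in {S}.
Read '0': S→∅; now ∅.
The set is empty and remains empty for the remaining 4 symbols.
The final set ∅ contains no accepting state.

No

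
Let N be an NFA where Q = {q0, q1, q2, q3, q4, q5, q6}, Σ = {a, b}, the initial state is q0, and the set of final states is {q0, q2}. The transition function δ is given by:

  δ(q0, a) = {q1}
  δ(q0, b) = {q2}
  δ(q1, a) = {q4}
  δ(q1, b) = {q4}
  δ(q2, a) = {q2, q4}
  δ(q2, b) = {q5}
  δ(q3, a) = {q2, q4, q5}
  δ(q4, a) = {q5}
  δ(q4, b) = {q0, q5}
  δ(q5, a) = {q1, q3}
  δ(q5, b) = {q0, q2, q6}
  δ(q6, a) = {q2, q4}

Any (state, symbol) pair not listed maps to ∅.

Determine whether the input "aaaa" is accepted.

No

Start in {q0}.
Read 'a': q0→{q1}; now {q1}.
Read 'a': q1→{q4}; now {q4}.
Read 'a': q4→{q5}; now {q5}.
Read 'a': q5→{q1, q3}; now {q1, q3}.
The final set {q1, q3} contains no accepting state.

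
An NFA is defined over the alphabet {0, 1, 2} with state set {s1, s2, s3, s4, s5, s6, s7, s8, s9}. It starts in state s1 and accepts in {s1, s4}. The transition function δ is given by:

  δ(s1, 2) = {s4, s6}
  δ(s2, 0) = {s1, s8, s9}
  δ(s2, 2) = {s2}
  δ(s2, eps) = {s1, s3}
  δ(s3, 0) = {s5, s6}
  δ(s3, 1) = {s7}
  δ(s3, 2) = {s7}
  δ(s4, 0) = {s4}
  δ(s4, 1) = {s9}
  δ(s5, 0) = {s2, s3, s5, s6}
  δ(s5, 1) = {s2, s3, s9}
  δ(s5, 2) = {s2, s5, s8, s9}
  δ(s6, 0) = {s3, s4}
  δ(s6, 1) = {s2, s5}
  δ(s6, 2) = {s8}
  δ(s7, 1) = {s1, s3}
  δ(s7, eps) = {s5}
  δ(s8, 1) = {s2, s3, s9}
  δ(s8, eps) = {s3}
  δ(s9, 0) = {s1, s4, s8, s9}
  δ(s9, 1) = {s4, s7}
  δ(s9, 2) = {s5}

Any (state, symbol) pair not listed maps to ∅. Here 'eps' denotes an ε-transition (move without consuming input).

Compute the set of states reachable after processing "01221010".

∅

Start in {s1}.
Read '0': {s1} → ∅.
The set is empty and remains empty for the remaining 7 symbols.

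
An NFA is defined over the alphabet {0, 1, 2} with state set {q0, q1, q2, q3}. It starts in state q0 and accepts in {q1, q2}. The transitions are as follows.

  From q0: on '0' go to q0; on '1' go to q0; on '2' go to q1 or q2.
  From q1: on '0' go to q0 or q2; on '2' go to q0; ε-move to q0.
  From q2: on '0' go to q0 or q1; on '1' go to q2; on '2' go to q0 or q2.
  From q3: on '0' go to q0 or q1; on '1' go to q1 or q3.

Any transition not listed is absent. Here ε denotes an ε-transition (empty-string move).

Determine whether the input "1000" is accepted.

No

Start in {q0}.
Read '1': q0→{q0}; now {q0}.
Read '0': q0→{q0}; now {q0}.
Read '0': q0→{q0}; now {q0}.
Read '0': q0→{q0}; now {q0}.
The final set {q0} contains no accepting state.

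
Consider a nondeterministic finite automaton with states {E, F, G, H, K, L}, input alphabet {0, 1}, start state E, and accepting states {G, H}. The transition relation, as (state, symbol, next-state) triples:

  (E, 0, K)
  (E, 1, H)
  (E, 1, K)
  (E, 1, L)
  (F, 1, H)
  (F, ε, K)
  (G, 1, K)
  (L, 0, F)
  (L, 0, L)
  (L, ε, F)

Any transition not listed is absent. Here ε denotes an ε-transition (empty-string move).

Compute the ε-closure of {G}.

{G}

Begin with {G}.
No ε-moves leave this set, so the closure equals the set itself.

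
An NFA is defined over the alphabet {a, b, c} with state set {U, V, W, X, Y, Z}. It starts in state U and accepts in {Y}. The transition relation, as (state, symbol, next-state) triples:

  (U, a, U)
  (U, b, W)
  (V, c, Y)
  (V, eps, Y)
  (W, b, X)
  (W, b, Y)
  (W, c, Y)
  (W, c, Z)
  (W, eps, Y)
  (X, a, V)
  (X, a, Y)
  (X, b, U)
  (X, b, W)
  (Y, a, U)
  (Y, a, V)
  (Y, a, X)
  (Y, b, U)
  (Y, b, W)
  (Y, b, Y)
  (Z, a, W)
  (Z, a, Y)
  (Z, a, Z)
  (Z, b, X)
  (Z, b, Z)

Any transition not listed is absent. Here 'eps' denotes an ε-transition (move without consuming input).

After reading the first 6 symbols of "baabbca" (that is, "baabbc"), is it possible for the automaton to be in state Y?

Start in {U}.
Read 'b': U→{W}; union {W}; ε-closure = {W, Y}.
Read 'a': W→∅, Y→{U, V, X}; union {U, V, X}; ε-closure = {U, V, X, Y}.
Read 'a': U→{U}, V→∅, X→{V, Y}, Y→{U, V, X}; now {U, V, X, Y}.
Read 'b': U→{W}, V→∅, X→{U, W}, Y→{U, W, Y}; now {U, W, Y}.
Read 'b': U→{W}, W→{X, Y}, Y→{U, W, Y}; now {U, W, X, Y}.
Read 'c': U→∅, W→{Y, Z}, X→∅, Y→∅; now {Y, Z}.
State Y is in {Y, Z}.

Yes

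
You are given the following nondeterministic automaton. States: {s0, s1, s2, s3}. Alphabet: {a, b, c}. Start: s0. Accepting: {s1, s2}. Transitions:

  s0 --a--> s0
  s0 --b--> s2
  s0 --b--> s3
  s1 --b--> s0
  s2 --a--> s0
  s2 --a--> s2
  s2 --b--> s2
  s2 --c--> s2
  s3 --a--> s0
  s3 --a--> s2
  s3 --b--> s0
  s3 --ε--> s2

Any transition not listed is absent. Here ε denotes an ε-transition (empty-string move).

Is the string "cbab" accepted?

Start in {s0}.
Read 'c': {s0} → ∅.
The set is empty and remains empty for the remaining 3 symbols.
The final set ∅ contains no accepting state.

No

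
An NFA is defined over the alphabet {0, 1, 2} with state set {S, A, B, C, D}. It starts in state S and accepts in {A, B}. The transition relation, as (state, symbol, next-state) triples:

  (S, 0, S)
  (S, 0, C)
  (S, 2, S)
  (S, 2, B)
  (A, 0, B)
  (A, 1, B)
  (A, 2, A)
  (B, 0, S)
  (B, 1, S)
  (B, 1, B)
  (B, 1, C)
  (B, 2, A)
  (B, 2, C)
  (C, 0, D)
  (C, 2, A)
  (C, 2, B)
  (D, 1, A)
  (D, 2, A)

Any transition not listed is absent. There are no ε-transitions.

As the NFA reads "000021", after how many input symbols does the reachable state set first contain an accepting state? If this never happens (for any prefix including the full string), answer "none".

Start in {S}.
Read '0': S→{S, C}; now {S, C}.
Read '0': S→{S, C}, C→{D}; now {S, C, D}.
Read '0': S→{S, C}, C→{D}, D→∅; now {S, C, D}.
Read '0': S→{S, C}, C→{D}, D→∅; now {S, C, D}.
Read '2': S→{S, B}, C→{A, B}, D→{A}; now {S, A, B}.
None of the earlier sets intersect F, but {S, A, B} does.

5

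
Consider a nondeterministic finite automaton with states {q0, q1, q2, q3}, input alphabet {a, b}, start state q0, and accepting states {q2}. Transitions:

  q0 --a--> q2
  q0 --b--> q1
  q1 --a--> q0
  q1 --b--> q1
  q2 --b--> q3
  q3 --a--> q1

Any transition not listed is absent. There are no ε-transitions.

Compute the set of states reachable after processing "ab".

{q3}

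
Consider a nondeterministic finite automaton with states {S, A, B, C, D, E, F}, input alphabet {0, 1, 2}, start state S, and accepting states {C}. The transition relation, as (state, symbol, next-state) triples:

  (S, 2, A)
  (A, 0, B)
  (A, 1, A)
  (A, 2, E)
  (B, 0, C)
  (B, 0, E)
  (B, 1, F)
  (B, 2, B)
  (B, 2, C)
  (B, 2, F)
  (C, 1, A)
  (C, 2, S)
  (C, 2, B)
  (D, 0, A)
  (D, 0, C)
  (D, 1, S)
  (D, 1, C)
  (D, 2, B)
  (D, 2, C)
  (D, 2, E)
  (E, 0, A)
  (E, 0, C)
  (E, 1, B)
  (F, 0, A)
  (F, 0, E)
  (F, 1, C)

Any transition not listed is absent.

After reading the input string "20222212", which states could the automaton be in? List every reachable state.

Start in {S}.
Read '2': {S} → {A}.
Read '0': {A} → {B}.
Read '2': {B} → {B, C, F}.
Read '2': {B, C, F} → {S, B, C, F}.
Read '2': {S, B, C, F} → {S, A, B, C, F}.
Read '2': {S, A, B, C, F} → {S, A, B, C, E, F}.
Read '1': {S, A, B, C, E, F} → {A, B, C, F}.
Read '2': {A, B, C, F} → {S, B, C, E, F}.

{S, B, C, E, F}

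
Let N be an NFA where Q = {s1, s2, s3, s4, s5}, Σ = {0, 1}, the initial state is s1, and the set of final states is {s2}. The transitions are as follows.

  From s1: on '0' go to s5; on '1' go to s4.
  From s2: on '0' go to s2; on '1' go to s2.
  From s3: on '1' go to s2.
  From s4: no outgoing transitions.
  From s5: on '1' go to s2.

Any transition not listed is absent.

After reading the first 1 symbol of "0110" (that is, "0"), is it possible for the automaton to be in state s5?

Yes

Start in {s1}.
Read '0': {s1} → {s5}.
State s5 is in {s5}.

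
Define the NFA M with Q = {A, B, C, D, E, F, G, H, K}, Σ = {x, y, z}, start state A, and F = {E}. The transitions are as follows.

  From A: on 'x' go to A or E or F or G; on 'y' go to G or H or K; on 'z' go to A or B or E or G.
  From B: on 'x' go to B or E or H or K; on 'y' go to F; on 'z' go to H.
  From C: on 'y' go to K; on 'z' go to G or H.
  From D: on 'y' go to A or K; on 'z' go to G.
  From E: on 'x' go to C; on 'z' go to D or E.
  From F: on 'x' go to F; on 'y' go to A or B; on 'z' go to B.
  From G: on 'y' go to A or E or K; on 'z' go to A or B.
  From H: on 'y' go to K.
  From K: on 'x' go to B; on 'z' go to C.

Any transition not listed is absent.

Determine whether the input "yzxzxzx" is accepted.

Start in {A}.
Read 'y': A→{G, H, K}; now {G, H, K}.
Read 'z': G→{A, B}, H→∅, K→{C}; now {A, B, C}.
Read 'x': A→{A, E, F, G}, B→{B, E, H, K}, C→∅; now {A, B, E, F, G, H, K}.
Read 'z': A→{A, B, E, G}, B→{H}, E→{D, E}, F→{B}, G→{A, B}, H→∅, K→{C}; now {A, B, C, D, E, G, H}.
Read 'x': A→{A, E, F, G}, B→{B, E, H, K}, C→∅, D→∅, E→{C}, G→∅, H→∅; now {A, B, C, E, F, G, H, K}.
Read 'z': A→{A, B, E, G}, B→{H}, C→{G, H}, E→{D, E}, F→{B}, G→{A, B}, H→∅, K→{C}; now {A, B, C, D, E, G, H}.
Read 'x': A→{A, E, F, G}, B→{B, E, H, K}, C→∅, D→∅, E→{C}, G→∅, H→∅; now {A, B, C, E, F, G, H, K}.
The final set {A, B, C, E, F, G, H, K} contains the accepting state E.

Yes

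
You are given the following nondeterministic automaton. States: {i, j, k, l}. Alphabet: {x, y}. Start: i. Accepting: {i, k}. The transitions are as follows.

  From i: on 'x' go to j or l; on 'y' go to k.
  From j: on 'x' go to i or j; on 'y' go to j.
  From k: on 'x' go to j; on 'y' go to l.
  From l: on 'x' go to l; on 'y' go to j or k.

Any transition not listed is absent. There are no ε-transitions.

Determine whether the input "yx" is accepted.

No

Start in {i}.
Read 'y': i→{k}; now {k}.
Read 'x': k→{j}; now {j}.
The final set {j} contains no accepting state.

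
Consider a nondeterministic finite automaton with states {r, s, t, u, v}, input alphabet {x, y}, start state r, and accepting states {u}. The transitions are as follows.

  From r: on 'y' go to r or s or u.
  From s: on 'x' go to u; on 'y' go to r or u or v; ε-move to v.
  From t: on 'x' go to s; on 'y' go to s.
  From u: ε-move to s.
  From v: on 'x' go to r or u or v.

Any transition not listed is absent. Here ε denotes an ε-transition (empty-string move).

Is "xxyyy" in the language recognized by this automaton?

No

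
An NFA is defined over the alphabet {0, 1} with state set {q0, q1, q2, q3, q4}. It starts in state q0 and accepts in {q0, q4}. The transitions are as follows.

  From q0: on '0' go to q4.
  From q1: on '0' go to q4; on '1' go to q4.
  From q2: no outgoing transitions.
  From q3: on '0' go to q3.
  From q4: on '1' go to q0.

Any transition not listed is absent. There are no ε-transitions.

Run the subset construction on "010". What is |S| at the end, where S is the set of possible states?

1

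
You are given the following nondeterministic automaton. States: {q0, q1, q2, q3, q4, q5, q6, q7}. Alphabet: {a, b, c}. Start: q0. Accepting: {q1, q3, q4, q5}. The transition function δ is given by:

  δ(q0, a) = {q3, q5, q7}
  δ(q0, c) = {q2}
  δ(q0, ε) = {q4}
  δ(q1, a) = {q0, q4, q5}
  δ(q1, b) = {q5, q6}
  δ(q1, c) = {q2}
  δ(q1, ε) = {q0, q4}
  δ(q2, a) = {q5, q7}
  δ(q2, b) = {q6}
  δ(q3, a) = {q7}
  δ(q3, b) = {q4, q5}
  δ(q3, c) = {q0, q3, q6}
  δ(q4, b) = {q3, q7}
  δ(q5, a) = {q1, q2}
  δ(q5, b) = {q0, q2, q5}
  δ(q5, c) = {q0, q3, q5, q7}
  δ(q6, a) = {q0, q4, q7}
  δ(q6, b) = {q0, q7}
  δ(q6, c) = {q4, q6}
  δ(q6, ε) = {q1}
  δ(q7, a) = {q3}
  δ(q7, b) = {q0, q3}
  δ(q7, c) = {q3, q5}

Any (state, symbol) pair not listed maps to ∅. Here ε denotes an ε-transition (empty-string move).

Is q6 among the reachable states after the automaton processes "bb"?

No

Start: ε-closure({q0}) = {q0, q4}.
Read 'b': {q0, q4} → {q3, q7}.
Read 'b': {q3, q7} → {q0, q3, q4, q5}.
State q6 is not in {q0, q3, q4, q5}.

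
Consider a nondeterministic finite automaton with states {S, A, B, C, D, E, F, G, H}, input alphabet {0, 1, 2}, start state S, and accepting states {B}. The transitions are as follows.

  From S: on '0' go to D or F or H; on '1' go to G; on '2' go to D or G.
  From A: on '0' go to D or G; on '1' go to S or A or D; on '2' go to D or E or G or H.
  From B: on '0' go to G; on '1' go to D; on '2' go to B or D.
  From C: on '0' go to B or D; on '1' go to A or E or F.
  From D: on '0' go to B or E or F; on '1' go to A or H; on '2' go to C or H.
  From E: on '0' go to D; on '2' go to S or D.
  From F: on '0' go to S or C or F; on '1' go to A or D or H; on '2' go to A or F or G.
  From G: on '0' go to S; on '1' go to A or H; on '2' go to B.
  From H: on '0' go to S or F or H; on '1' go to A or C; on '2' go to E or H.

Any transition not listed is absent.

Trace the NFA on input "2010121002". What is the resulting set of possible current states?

Start in {S}.
Read '2': S→{D, G}; now {D, G}.
Read '0': D→{B, E, F}, G→{S}; now {S, B, E, F}.
Read '1': S→{G}, B→{D}, E→∅, F→{A, D, H}; now {A, D, G, H}.
Read '0': A→{D, G}, D→{B, E, F}, G→{S}, H→{S, F, H}; now {S, B, D, E, F, G, H}.
Read '1': S→{G}, B→{D}, D→{A, H}, E→∅, F→{A, D, H}, G→{A, H}, H→{A, C}; now {A, C, D, G, H}.
Read '2': A→{D, E, G, H}, C→∅, D→{C, H}, G→{B}, H→{E, H}; now {B, C, D, E, G, H}.
Read '1': B→{D}, C→{A, E, F}, D→{A, H}, E→∅, G→{A, H}, H→{A, C}; now {A, C, D, E, F, H}.
Read '0': A→{D, G}, C→{B, D}, D→{B, E, F}, E→{D}, F→{S, C, F}, H→{S, F, H}; now {S, B, C, D, E, F, G, H}.
Read '0': S→{D, F, H}, B→{G}, C→{B, D}, D→{B, E, F}, E→{D}, F→{S, C, F}, G→{S}, H→{S, F, H}; now {S, B, C, D, E, F, G, H}.
Read '2': S→{D, G}, B→{B, D}, C→∅, D→{C, H}, E→{S, D}, F→{A, F, G}, G→{B}, H→{E, H}; now {S, A, B, C, D, E, F, G, H}.

{S, A, B, C, D, E, F, G, H}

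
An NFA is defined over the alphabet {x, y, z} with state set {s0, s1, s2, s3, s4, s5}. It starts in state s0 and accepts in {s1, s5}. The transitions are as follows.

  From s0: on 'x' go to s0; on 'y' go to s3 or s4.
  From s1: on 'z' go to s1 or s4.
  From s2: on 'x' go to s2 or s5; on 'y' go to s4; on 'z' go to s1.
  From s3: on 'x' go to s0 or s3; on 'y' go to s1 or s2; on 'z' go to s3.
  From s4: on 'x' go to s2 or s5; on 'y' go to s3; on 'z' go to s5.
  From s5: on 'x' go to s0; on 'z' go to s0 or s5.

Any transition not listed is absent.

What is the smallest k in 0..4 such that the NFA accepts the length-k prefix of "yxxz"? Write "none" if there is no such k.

2

Start in {s0}.
Read 'y': {s0} → {s3, s4}.
Read 'x': {s3, s4} → {s0, s2, s3, s5}.
None of the earlier sets intersect F, but {s0, s2, s3, s5} does.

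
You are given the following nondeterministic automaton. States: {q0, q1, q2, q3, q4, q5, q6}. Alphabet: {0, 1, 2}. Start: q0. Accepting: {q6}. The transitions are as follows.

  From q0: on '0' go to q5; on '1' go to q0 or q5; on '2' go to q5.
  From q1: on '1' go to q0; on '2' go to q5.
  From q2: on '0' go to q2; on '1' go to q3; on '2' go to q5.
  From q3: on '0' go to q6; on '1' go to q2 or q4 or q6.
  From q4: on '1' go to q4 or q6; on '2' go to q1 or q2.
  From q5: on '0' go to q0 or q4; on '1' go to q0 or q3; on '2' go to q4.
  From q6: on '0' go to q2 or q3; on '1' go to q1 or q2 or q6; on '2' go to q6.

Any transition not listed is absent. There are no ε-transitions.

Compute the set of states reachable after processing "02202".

Start in {q0}.
Read '0': q0→{q5}; now {q5}.
Read '2': q5→{q4}; now {q4}.
Read '2': q4→{q1, q2}; now {q1, q2}.
Read '0': q1→∅, q2→{q2}; now {q2}.
Read '2': q2→{q5}; now {q5}.

{q5}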